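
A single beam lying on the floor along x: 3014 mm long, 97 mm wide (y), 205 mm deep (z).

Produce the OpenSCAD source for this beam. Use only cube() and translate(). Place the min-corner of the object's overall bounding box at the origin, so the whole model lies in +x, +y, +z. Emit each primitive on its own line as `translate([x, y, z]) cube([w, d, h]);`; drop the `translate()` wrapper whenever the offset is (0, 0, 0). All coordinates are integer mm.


cube([3014, 97, 205]);


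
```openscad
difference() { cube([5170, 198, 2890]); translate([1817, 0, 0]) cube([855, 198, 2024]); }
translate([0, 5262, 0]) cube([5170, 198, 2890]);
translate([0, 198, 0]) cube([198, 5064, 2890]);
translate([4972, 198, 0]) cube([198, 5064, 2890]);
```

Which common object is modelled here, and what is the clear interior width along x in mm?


A single room. The interior width is 4774 mm.

Four walls enclosing a rectangle with a door in the front wall — a room. Outside width 5170 minus two 198 mm walls gives 4774 mm.


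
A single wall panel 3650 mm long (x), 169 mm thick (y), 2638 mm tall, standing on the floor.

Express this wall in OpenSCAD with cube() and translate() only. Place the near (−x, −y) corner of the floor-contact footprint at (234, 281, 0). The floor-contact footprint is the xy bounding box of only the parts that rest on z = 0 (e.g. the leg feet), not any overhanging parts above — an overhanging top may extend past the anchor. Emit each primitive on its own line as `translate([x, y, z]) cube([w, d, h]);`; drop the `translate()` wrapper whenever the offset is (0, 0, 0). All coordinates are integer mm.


translate([234, 281, 0]) cube([3650, 169, 2638]);


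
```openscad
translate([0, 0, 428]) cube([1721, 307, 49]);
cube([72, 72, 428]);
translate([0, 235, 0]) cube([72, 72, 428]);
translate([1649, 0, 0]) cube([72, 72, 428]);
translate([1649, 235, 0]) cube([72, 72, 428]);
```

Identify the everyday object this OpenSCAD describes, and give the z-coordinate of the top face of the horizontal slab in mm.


A bench. The seat-top height is 477 mm.

A long slab on four corner posts — a bench. The slab sits at z = 428 with thickness 49, so the top is 428 + 49 = 477 mm.


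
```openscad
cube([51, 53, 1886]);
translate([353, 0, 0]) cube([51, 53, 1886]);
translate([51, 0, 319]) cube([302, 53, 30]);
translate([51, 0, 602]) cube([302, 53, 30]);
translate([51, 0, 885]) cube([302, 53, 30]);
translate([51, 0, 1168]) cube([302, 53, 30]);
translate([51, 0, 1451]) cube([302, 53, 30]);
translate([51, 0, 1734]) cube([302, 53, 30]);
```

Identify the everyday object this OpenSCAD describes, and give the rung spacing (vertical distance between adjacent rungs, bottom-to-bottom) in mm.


A ladder. The rung spacing is 283 mm.

Two tall 51×53 posts with 6 short bars between them — a ladder. Adjacent rungs sit at z = 319 and z = 602, so the spacing is 602 − 319 = 283 mm.


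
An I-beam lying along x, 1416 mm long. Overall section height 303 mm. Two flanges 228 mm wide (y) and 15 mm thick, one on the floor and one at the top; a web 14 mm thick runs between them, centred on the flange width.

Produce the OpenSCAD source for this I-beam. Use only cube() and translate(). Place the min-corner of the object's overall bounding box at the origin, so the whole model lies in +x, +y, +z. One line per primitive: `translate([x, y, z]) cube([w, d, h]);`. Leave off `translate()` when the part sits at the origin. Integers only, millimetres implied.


cube([1416, 228, 15]);
translate([0, 107, 15]) cube([1416, 14, 273]);
translate([0, 0, 288]) cube([1416, 228, 15]);


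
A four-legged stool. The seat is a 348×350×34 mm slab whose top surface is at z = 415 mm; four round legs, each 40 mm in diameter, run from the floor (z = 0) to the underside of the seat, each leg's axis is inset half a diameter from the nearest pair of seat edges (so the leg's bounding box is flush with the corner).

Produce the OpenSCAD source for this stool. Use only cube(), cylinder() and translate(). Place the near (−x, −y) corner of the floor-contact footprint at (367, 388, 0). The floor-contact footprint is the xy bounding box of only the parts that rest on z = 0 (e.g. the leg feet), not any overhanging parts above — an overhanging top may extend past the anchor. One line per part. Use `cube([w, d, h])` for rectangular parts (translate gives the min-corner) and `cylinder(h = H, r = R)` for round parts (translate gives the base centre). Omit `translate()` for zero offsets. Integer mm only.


// leg_h = 415 - 34 = 381
translate([367, 388, 381]) cube([348, 350, 34]);
translate([387, 408, 0]) cylinder(h = 381, r = 20);
translate([695, 408, 0]) cylinder(h = 381, r = 20);
translate([387, 718, 0]) cylinder(h = 381, r = 20);
translate([695, 718, 0]) cylinder(h = 381, r = 20);


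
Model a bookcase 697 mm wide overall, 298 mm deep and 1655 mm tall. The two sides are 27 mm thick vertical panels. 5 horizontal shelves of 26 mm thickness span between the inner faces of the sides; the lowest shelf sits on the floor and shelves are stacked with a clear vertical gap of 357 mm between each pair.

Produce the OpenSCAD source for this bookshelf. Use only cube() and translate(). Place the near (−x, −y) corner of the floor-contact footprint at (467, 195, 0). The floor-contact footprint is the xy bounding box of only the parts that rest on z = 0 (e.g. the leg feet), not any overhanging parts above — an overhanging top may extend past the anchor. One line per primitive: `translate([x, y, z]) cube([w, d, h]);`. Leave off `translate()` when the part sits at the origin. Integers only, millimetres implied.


translate([467, 195, 0]) cube([27, 298, 1655]);
translate([1137, 195, 0]) cube([27, 298, 1655]);
translate([494, 195, 0]) cube([643, 298, 26]);
translate([494, 195, 383]) cube([643, 298, 26]);
translate([494, 195, 766]) cube([643, 298, 26]);
translate([494, 195, 1149]) cube([643, 298, 26]);
translate([494, 195, 1532]) cube([643, 298, 26]);


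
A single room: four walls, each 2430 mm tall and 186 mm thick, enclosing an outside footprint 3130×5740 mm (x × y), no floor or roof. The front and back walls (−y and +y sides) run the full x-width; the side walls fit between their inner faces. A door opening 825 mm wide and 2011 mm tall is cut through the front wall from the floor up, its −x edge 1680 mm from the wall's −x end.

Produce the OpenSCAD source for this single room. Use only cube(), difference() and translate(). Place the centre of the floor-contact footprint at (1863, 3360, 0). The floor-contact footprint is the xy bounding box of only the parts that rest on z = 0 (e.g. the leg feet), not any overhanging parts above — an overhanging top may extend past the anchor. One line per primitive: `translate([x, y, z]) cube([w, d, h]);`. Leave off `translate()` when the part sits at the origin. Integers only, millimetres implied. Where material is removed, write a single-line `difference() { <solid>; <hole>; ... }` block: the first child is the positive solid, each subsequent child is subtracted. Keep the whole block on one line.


difference() { translate([298, 490, 0]) cube([3130, 186, 2430]); translate([1978, 490, 0]) cube([825, 186, 2011]); }
translate([298, 6044, 0]) cube([3130, 186, 2430]);
translate([298, 676, 0]) cube([186, 5368, 2430]);
translate([3242, 676, 0]) cube([186, 5368, 2430]);


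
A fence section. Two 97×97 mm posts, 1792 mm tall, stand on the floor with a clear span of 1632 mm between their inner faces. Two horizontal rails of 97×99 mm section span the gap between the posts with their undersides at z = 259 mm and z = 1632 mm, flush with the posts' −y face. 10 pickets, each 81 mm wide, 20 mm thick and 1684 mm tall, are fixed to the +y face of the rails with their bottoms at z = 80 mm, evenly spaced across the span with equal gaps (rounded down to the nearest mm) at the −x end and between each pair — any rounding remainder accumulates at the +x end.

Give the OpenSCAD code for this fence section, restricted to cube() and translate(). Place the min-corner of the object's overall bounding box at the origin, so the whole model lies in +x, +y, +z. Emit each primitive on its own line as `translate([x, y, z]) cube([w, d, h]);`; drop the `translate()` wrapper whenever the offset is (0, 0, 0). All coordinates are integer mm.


cube([97, 97, 1792]);
translate([1729, 0, 0]) cube([97, 97, 1792]);
translate([97, 0, 259]) cube([1632, 97, 99]);
translate([97, 0, 1632]) cube([1632, 97, 99]);
translate([171, 97, 80]) cube([81, 20, 1684]);
translate([326, 97, 80]) cube([81, 20, 1684]);
translate([481, 97, 80]) cube([81, 20, 1684]);
translate([636, 97, 80]) cube([81, 20, 1684]);
translate([791, 97, 80]) cube([81, 20, 1684]);
translate([946, 97, 80]) cube([81, 20, 1684]);
translate([1101, 97, 80]) cube([81, 20, 1684]);
translate([1256, 97, 80]) cube([81, 20, 1684]);
translate([1411, 97, 80]) cube([81, 20, 1684]);
translate([1566, 97, 80]) cube([81, 20, 1684]);


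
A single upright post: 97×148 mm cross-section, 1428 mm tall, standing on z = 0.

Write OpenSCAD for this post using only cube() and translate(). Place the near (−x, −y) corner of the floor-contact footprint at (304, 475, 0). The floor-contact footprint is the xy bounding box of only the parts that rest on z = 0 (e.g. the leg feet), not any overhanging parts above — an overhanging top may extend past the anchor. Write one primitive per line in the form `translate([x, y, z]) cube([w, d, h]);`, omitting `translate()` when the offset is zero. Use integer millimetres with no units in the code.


translate([304, 475, 0]) cube([97, 148, 1428]);


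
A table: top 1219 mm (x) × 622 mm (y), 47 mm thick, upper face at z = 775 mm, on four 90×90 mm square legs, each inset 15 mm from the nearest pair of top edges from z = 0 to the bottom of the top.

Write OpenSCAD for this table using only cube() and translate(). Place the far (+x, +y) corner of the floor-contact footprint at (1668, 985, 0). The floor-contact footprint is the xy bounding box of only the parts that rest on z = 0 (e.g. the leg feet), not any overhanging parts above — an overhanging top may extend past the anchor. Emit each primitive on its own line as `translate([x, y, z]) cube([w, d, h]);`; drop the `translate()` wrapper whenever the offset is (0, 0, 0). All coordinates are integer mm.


translate([464, 378, 728]) cube([1219, 622, 47]);
translate([479, 393, 0]) cube([90, 90, 728]);
translate([1578, 393, 0]) cube([90, 90, 728]);
translate([479, 895, 0]) cube([90, 90, 728]);
translate([1578, 895, 0]) cube([90, 90, 728]);


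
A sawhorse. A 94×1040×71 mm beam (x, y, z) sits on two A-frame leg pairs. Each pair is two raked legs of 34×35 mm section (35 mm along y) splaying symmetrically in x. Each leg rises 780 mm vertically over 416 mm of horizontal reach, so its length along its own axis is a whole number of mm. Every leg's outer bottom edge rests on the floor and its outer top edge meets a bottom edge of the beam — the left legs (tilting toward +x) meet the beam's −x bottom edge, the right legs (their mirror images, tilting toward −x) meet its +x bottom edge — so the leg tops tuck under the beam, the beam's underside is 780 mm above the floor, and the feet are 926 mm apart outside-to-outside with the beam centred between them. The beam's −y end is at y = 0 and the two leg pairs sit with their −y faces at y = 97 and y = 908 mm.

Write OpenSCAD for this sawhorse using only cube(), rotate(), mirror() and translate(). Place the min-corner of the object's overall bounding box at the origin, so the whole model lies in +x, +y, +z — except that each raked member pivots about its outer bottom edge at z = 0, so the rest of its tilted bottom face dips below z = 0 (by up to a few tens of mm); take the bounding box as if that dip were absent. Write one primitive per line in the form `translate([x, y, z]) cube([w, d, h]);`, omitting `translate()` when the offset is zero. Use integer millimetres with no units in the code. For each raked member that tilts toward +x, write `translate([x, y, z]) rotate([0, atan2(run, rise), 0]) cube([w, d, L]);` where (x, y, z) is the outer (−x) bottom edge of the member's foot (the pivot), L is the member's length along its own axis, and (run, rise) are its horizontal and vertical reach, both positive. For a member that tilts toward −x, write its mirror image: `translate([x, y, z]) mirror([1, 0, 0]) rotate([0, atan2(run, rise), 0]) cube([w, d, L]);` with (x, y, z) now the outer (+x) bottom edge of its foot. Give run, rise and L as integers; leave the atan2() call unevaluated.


translate([416, 0, 780]) cube([94, 1040, 71]);
translate([0, 97, 0]) rotate([0, atan2(416, 780), 0]) cube([34, 35, 884]);
translate([926, 97, 0]) mirror([1, 0, 0]) rotate([0, atan2(416, 780), 0]) cube([34, 35, 884]);
translate([0, 908, 0]) rotate([0, atan2(416, 780), 0]) cube([34, 35, 884]);
translate([926, 908, 0]) mirror([1, 0, 0]) rotate([0, atan2(416, 780), 0]) cube([34, 35, 884]);


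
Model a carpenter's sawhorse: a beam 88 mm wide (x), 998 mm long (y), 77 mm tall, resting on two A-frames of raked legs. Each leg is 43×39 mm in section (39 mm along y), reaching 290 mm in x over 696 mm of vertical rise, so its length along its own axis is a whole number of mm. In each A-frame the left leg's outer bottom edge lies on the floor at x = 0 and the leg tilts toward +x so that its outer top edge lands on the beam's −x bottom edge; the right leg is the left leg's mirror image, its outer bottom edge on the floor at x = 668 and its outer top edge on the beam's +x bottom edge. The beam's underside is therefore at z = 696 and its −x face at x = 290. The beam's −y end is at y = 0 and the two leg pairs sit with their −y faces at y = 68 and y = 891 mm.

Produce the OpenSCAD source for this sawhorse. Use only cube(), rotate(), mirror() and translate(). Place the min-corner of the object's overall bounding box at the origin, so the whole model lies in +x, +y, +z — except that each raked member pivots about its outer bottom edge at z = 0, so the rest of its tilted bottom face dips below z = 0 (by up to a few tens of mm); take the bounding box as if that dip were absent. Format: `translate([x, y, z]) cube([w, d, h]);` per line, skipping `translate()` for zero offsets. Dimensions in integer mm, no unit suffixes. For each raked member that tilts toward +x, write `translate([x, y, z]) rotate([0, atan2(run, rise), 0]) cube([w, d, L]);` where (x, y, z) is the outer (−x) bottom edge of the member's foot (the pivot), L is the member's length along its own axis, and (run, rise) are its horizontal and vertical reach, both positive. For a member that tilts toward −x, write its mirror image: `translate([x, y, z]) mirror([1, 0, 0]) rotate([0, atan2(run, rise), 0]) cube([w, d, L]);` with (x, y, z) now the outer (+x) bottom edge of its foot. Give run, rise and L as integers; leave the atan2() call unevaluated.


translate([290, 0, 696]) cube([88, 998, 77]);
translate([0, 68, 0]) rotate([0, atan2(290, 696), 0]) cube([43, 39, 754]);
translate([668, 68, 0]) mirror([1, 0, 0]) rotate([0, atan2(290, 696), 0]) cube([43, 39, 754]);
translate([0, 891, 0]) rotate([0, atan2(290, 696), 0]) cube([43, 39, 754]);
translate([668, 891, 0]) mirror([1, 0, 0]) rotate([0, atan2(290, 696), 0]) cube([43, 39, 754]);


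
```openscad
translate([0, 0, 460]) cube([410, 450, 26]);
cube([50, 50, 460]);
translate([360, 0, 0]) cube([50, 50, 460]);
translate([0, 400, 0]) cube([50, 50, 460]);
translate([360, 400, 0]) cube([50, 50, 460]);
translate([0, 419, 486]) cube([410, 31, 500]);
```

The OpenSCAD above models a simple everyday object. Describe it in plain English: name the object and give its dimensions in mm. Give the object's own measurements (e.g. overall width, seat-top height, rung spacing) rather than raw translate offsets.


A chair. The seat is a 410×450×26 mm slab with its top at z = 486 mm, on four 50×50 mm corner legs (flush with the seat edges, standing on z = 0). A flat backrest 31 mm thick, 500 mm tall, spans the full seat width and rises from the seat top along its +y edge, rear face flush with the rear of the seat.


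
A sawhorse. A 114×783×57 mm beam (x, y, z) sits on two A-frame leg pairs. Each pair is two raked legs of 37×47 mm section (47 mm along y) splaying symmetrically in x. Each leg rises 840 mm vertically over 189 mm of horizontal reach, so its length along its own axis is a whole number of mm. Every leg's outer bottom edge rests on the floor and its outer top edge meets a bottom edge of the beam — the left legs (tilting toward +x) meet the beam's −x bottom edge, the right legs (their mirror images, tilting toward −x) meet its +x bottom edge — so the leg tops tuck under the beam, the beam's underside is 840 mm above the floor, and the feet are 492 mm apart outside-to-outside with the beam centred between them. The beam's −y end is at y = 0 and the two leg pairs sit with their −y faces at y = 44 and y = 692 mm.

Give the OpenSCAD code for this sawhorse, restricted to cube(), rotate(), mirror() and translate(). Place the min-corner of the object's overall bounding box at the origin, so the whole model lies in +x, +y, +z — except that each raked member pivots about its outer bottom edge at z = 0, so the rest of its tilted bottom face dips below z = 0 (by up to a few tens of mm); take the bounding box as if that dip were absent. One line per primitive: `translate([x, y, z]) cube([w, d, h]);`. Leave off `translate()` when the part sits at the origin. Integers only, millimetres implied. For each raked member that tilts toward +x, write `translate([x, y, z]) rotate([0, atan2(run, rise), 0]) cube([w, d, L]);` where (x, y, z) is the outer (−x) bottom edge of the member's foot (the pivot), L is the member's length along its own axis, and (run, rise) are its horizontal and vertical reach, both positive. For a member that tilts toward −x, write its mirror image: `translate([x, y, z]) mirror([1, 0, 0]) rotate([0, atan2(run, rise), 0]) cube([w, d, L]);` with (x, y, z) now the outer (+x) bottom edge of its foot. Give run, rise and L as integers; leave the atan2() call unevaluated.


// leg length = √(189² + 840²) = 861
// right-leg outer foot x = 2·189 + 114 = 492
// beam min-corner = (189, 0, 840)
translate([189, 0, 840]) cube([114, 783, 57]);
translate([0, 44, 0]) rotate([0, atan2(189, 840), 0]) cube([37, 47, 861]);
translate([492, 44, 0]) mirror([1, 0, 0]) rotate([0, atan2(189, 840), 0]) cube([37, 47, 861]);
translate([0, 692, 0]) rotate([0, atan2(189, 840), 0]) cube([37, 47, 861]);
translate([492, 692, 0]) mirror([1, 0, 0]) rotate([0, atan2(189, 840), 0]) cube([37, 47, 861]);


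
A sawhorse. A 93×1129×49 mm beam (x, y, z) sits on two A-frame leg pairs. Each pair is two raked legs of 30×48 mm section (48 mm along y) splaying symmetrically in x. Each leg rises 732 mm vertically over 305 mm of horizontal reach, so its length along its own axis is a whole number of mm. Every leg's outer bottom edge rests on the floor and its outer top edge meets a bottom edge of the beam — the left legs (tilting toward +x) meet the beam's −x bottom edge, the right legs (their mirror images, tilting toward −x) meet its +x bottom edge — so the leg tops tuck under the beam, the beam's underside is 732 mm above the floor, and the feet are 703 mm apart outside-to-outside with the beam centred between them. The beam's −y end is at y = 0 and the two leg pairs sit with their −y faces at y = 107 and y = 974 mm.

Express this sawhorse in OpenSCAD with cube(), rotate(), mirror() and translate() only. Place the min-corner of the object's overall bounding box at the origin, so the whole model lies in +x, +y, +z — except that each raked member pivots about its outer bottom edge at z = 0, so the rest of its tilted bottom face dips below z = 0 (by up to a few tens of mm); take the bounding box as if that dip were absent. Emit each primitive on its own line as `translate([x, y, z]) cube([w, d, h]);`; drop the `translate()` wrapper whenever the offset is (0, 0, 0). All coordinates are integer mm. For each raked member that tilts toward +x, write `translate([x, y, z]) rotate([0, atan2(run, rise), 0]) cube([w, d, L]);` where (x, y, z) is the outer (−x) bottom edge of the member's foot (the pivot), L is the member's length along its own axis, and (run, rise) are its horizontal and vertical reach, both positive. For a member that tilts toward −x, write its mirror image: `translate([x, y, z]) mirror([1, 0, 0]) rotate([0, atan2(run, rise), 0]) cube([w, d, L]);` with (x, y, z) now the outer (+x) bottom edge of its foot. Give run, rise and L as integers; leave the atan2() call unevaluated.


translate([305, 0, 732]) cube([93, 1129, 49]);
translate([0, 107, 0]) rotate([0, atan2(305, 732), 0]) cube([30, 48, 793]);
translate([703, 107, 0]) mirror([1, 0, 0]) rotate([0, atan2(305, 732), 0]) cube([30, 48, 793]);
translate([0, 974, 0]) rotate([0, atan2(305, 732), 0]) cube([30, 48, 793]);
translate([703, 974, 0]) mirror([1, 0, 0]) rotate([0, atan2(305, 732), 0]) cube([30, 48, 793]);


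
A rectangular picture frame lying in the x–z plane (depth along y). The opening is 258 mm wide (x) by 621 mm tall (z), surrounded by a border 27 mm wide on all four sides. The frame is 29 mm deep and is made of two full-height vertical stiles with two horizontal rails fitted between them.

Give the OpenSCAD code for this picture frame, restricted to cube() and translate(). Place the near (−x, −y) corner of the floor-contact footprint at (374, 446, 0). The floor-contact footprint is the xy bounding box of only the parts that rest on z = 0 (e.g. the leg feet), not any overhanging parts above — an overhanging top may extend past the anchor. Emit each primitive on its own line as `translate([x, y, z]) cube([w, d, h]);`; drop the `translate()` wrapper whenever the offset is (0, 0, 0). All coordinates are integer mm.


translate([374, 446, 0]) cube([27, 29, 675]);
translate([659, 446, 0]) cube([27, 29, 675]);
translate([401, 446, 0]) cube([258, 29, 27]);
translate([401, 446, 648]) cube([258, 29, 27]);


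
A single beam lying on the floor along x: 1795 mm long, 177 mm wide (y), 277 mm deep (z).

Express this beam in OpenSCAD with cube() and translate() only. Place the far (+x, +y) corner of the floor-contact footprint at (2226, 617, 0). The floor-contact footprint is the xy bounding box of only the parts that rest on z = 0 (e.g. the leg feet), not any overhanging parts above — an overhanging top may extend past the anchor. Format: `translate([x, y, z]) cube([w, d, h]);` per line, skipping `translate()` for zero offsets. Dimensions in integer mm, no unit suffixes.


translate([431, 440, 0]) cube([1795, 177, 277]);


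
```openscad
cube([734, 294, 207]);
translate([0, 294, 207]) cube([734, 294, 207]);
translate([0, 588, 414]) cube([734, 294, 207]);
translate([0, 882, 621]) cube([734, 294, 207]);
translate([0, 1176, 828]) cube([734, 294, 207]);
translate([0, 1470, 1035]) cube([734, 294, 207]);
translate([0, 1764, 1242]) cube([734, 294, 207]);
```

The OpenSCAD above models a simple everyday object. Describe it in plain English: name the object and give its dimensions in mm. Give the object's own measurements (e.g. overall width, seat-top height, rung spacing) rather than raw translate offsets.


A straight staircase of 7 solid steps. Each step is 734 mm wide (x), 294 mm deep (y, the going) and 207 mm tall (the rise). The first step rests on the floor; each subsequent step sits one going further in +y and one rise higher in +z, directly behind and above the previous step with no overlap.


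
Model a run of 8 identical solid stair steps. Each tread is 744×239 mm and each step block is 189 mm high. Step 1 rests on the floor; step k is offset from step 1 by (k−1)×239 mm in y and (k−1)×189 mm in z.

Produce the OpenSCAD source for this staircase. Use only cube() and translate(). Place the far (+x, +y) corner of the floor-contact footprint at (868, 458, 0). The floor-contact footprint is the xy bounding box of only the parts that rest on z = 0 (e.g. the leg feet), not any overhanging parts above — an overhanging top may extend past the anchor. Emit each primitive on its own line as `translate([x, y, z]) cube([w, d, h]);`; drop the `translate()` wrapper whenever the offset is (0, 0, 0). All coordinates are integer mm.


translate([124, 219, 0]) cube([744, 239, 189]);
translate([124, 458, 189]) cube([744, 239, 189]);
translate([124, 697, 378]) cube([744, 239, 189]);
translate([124, 936, 567]) cube([744, 239, 189]);
translate([124, 1175, 756]) cube([744, 239, 189]);
translate([124, 1414, 945]) cube([744, 239, 189]);
translate([124, 1653, 1134]) cube([744, 239, 189]);
translate([124, 1892, 1323]) cube([744, 239, 189]);


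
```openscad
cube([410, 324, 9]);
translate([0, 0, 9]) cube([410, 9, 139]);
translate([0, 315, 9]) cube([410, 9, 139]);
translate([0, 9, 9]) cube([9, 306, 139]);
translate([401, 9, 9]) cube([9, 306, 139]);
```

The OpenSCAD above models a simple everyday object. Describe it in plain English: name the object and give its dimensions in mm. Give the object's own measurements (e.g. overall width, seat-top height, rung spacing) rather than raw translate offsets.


An open-topped rectangular box: outside dimensions 410×324×148 mm, with a uniform wall and base thickness of 9 mm. The base is a full 410×324 slab on the floor; four walls sit on top of the base. The front and back walls (the −y and +y sides) span the full width; the two side walls fit between them.


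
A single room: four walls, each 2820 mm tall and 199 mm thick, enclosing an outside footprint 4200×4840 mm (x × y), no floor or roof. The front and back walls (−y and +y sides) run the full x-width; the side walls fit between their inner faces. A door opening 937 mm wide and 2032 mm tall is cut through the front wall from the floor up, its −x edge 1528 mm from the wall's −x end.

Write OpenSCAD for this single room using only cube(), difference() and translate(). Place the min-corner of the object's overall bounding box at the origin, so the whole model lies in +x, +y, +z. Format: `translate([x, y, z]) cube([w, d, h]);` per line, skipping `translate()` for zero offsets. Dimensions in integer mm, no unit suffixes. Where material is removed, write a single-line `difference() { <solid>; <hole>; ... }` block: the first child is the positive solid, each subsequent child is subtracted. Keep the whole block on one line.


difference() { cube([4200, 199, 2820]); translate([1528, 0, 0]) cube([937, 199, 2032]); }
translate([0, 4641, 0]) cube([4200, 199, 2820]);
translate([0, 199, 0]) cube([199, 4442, 2820]);
translate([4001, 199, 0]) cube([199, 4442, 2820]);


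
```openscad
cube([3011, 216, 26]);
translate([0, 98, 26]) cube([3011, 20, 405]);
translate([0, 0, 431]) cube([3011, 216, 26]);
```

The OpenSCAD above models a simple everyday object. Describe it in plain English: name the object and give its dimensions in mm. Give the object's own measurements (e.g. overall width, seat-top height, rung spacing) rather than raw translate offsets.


An I-beam lying along x, 3011 mm long. Overall section height 457 mm. Two flanges 216 mm wide (y) and 26 mm thick, one on the floor and one at the top; a web 20 mm thick runs between them, centred on the flange width.


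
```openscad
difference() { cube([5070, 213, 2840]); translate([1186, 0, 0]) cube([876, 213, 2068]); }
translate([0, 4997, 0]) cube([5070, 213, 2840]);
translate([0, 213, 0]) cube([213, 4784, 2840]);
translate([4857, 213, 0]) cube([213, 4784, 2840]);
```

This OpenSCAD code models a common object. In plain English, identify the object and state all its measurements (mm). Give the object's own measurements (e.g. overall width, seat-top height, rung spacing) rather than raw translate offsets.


A single room: four walls, each 2840 mm tall and 213 mm thick, enclosing an outside footprint 5070×5210 mm (x × y), no floor or roof. The front and back walls (−y and +y sides) run the full x-width; the side walls fit between their inner faces. A door opening 876 mm wide and 2068 mm tall is cut through the front wall from the floor up, its −x edge 1186 mm from the wall's −x end.


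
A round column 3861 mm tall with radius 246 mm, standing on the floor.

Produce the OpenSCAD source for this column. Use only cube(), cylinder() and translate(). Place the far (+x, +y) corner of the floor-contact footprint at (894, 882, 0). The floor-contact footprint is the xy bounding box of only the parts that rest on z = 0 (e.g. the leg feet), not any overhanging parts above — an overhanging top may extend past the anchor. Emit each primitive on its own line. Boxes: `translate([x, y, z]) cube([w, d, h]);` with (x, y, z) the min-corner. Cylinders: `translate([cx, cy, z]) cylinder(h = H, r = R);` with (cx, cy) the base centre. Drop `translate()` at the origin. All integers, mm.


translate([648, 636, 0]) cylinder(h = 3861, r = 246);


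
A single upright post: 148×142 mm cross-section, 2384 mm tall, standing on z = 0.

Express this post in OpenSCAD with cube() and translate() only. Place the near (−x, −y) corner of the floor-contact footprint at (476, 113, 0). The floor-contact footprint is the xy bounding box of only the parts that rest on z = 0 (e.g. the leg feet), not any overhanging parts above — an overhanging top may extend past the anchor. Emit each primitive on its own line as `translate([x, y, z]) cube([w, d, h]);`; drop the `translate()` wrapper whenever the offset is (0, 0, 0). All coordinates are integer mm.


translate([476, 113, 0]) cube([148, 142, 2384]);


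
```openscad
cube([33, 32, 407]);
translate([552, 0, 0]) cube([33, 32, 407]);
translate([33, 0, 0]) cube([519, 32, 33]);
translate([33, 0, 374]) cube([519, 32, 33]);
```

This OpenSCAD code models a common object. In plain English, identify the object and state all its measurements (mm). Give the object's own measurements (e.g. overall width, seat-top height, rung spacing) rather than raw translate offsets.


A rectangular picture frame lying in the x–z plane (depth along y). The opening is 519 mm wide (x) by 341 mm tall (z), surrounded by a border 33 mm wide on all four sides. The frame is 32 mm deep and is made of two full-height vertical stiles with two horizontal rails fitted between them.


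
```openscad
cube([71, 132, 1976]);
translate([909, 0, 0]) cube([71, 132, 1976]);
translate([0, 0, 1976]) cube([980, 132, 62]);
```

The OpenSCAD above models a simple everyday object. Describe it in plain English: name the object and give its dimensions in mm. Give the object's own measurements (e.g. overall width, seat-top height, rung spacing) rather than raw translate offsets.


A door frame. The clear opening is 838 mm wide and 1976 mm high. Two 71 mm wide jambs, 132 mm deep, stand either side of the opening from the floor to the top of the opening. A 62 mm thick head sits across the top of both jambs, spanning the full outside width of the frame.


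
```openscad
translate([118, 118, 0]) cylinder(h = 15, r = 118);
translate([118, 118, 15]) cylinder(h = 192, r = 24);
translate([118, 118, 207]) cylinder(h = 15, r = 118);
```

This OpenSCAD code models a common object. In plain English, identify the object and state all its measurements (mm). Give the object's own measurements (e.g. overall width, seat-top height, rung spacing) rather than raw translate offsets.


A spool: two coaxial disc flanges of radius 118 mm and thickness 15 mm, joined by a core cylinder of radius 24 mm and height 192 mm. The lower flange rests on z = 0 and the three cylinders share a vertical axis.


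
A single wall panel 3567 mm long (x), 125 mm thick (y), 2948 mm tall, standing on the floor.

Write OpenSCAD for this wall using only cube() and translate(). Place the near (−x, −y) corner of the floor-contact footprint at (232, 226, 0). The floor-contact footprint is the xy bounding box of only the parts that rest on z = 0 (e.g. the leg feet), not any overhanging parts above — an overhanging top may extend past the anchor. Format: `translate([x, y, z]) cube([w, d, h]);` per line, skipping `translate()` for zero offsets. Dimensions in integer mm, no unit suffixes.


translate([232, 226, 0]) cube([3567, 125, 2948]);


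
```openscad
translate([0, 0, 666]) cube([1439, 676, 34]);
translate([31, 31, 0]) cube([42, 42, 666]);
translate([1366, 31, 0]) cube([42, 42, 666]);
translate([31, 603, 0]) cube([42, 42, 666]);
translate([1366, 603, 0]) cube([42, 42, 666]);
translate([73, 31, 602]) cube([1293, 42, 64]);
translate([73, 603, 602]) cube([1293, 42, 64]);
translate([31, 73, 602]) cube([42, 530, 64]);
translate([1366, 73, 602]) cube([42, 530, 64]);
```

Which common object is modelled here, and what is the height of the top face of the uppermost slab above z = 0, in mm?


A table. The table height is 700 mm.

A 1439×676×34 slab sits at z = 666 on four 42 mm square posts — a table. The top surface is at 666 + 34 = 700 mm.


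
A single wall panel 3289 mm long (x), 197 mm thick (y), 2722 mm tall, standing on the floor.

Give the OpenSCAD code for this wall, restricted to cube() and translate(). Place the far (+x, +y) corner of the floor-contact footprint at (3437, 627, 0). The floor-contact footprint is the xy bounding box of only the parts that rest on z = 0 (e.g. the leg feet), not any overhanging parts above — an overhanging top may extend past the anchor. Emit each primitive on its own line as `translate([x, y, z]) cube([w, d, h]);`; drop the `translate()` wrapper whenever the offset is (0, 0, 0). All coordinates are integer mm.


translate([148, 430, 0]) cube([3289, 197, 2722]);


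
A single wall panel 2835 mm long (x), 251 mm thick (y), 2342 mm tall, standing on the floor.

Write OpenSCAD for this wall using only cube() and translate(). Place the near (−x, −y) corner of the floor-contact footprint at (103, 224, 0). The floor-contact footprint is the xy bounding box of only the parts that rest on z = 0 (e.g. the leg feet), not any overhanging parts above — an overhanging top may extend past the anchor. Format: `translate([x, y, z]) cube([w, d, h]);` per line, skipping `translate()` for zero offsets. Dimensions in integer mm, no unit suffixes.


translate([103, 224, 0]) cube([2835, 251, 2342]);


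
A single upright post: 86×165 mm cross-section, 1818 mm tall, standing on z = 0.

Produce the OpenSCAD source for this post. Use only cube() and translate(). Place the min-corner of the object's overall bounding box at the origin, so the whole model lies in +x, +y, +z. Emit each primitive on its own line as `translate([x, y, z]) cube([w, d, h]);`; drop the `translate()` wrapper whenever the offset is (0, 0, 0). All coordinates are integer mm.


cube([86, 165, 1818]);


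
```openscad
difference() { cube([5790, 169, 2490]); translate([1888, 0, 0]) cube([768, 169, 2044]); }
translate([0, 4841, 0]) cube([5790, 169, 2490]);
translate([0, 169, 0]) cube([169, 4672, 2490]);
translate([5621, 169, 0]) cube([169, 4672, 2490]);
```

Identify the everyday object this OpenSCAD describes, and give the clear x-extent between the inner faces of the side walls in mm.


A single room. The interior width is 5452 mm.

Four walls enclosing a rectangle with a door in the front wall — a room. Outside width 5790 minus two 169 mm walls gives 5452 mm.


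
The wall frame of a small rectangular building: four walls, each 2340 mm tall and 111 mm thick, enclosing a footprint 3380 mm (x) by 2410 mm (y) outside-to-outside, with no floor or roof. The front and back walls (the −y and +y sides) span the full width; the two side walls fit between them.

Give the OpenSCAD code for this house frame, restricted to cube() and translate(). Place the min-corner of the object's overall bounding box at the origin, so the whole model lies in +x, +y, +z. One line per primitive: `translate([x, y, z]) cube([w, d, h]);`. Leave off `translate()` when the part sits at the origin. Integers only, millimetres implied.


cube([3380, 111, 2340]);
translate([0, 2299, 0]) cube([3380, 111, 2340]);
translate([0, 111, 0]) cube([111, 2188, 2340]);
translate([3269, 111, 0]) cube([111, 2188, 2340]);


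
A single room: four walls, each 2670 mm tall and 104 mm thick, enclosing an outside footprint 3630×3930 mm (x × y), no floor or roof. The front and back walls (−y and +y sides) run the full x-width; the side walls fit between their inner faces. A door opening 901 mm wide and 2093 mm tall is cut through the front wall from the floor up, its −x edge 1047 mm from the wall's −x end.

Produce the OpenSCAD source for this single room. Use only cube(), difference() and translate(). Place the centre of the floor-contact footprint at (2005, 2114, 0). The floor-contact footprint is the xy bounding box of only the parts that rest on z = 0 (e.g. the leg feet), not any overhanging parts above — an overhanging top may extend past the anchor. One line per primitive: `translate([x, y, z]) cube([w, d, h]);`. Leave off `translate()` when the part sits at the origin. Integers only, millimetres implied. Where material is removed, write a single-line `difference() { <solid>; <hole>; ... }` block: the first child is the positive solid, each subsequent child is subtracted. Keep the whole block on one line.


difference() { translate([190, 149, 0]) cube([3630, 104, 2670]); translate([1237, 149, 0]) cube([901, 104, 2093]); }
translate([190, 3975, 0]) cube([3630, 104, 2670]);
translate([190, 253, 0]) cube([104, 3722, 2670]);
translate([3716, 253, 0]) cube([104, 3722, 2670]);


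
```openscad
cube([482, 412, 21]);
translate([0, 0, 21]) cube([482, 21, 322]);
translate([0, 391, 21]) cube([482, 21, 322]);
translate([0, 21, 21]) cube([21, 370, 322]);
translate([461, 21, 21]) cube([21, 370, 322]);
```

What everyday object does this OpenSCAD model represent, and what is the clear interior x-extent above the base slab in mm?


An open box. The internal width is 440 mm.

A 482×412 base slab with four walls standing on it — an open box. The base is 482 mm wide and the walls are 21 mm thick, so the internal width is 482 − 2 × 21 = 440 mm.


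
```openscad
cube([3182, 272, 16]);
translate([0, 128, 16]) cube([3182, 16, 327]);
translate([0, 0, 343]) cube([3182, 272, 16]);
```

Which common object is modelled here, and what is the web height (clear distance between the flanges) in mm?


An I-beam. The web height is 327 mm.

Two wide flanges with a thin centred web — an I-beam. Overall 359 mm minus two 16 mm flanges gives a web of 359 − 2·16 = 327 mm.


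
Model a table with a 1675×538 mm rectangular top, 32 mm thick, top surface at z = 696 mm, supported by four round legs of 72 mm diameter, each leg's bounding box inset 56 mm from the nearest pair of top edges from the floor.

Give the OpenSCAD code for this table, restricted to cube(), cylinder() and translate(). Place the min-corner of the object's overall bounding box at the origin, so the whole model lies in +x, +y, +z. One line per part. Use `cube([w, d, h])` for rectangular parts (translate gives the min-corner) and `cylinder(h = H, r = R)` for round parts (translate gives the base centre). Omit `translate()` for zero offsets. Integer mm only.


translate([0, 0, 664]) cube([1675, 538, 32]);
translate([92, 92, 0]) cylinder(h = 664, r = 36);
translate([1583, 92, 0]) cylinder(h = 664, r = 36);
translate([92, 446, 0]) cylinder(h = 664, r = 36);
translate([1583, 446, 0]) cylinder(h = 664, r = 36);


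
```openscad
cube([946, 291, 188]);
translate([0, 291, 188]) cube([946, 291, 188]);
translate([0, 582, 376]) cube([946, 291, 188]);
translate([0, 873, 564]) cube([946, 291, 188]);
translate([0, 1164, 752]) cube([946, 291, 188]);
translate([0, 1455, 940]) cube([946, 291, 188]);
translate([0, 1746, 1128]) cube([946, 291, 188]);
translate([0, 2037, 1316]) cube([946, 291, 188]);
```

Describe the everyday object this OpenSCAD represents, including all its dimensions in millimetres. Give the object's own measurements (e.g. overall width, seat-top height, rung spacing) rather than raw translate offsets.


A straight staircase of 8 solid steps. Each step is 946 mm wide (x), 291 mm deep (y, the going) and 188 mm tall (the rise). The first step rests on the floor; each subsequent step sits one going further in +y and one rise higher in +z, directly behind and above the previous step with no overlap.
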